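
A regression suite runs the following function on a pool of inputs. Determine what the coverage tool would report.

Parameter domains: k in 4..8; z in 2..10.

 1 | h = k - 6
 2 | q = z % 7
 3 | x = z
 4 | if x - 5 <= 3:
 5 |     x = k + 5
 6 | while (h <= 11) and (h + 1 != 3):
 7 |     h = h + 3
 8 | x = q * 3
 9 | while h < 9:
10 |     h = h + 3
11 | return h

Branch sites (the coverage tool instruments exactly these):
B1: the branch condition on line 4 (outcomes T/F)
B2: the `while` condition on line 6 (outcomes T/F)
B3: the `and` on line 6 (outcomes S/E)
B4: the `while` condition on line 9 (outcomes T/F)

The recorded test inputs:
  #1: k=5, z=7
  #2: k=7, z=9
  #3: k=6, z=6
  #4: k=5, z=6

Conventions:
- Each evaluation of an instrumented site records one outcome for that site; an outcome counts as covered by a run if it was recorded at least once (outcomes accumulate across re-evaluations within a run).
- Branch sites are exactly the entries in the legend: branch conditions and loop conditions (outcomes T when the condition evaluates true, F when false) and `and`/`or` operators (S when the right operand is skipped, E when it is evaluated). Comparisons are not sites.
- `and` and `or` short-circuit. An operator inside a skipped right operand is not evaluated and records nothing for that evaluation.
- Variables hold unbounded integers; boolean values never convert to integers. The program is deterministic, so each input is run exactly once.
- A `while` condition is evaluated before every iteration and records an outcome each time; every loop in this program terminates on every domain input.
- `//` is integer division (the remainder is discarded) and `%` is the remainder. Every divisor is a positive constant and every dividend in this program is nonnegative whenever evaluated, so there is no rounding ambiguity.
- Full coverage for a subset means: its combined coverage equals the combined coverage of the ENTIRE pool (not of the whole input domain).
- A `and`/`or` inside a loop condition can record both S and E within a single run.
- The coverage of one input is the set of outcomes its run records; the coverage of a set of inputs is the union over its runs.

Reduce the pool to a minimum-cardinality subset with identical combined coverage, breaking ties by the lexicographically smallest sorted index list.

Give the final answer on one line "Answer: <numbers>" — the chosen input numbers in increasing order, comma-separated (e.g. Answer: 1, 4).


run #1 (k=5, z=7) runs B1->T, B3->E, B2->T, B3->E, B2->F, B4->T, B4->T, B4->T, B4->F; records B1=T, B2=T, B2=F, B3=E, B4=T, B4=F
run #2 (k=7, z=9) runs B1->F, B3->E, B2->T, B3->E, B2->T, B3->E, B2->T, B3->E, B2->T, B3->S, B2->F, B4->F; records B1=F, B2=T, B2=F, B3=S, B3=E, B4=F
run #3 (k=6, z=6) runs B1->T, B3->E, B2->T, B3->E, B2->T, B3->E, B2->T, B3->E, B2->T, B3->S, B2->F, B4->F; records B1=T, B2=T, B2=F, B3=S, B3=E, B4=F
run #4 (k=5, z=6) runs B1->T, B3->E, B2->T, B3->E, B2->F, B4->T, B4->T, B4->T, B4->F; records B1=T, B2=T, B2=F, B3=E, B4=T, B4=F
union over all inputs: B1=T, B1=F, B2=T, B2=F, B3=S, B3=E, B4=T, B4=F (8 outcomes)
checked all size-1 subsets: none covers 8 outcomes (max 6/8)
at size 2, {1, 2} reaches all 8 outcomes; every lexicographically earlier size-2 subset fails
Answer: 1, 2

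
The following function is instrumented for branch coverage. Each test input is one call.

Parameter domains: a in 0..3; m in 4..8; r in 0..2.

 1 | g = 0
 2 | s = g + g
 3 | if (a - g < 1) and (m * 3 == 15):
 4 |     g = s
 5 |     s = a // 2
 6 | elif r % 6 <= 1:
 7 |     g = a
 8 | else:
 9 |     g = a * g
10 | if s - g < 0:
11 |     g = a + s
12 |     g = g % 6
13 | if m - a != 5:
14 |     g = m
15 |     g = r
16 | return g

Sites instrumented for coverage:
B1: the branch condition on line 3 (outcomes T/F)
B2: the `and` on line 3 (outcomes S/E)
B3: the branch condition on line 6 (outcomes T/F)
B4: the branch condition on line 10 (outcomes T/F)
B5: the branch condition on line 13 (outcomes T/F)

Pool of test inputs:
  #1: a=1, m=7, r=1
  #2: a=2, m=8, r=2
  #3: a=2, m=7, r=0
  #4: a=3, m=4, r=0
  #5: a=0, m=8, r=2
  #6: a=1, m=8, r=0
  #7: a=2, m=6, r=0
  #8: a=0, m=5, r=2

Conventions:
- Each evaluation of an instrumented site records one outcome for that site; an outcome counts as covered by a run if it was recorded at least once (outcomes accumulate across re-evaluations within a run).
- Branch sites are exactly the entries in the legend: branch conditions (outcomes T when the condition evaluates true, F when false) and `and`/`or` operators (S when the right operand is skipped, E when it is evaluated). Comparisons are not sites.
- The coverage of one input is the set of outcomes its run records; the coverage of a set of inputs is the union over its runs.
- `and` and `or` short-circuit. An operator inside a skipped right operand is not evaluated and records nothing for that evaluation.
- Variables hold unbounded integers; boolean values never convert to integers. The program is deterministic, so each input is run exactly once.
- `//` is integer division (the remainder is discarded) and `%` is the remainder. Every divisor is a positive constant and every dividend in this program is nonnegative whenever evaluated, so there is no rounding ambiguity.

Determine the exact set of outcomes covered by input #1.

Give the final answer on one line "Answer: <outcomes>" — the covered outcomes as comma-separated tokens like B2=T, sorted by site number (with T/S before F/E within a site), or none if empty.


Simulating input #1 (a=1, m=7, r=1) step by step:
  B2->S, B1->F, B3->T, B4->T, B5->T
collecting distinct outcomes: B1=F, B2=S, B3=T, B4=T, B5=T
Answer: B1=F, B2=S, B3=T, B4=T, B5=T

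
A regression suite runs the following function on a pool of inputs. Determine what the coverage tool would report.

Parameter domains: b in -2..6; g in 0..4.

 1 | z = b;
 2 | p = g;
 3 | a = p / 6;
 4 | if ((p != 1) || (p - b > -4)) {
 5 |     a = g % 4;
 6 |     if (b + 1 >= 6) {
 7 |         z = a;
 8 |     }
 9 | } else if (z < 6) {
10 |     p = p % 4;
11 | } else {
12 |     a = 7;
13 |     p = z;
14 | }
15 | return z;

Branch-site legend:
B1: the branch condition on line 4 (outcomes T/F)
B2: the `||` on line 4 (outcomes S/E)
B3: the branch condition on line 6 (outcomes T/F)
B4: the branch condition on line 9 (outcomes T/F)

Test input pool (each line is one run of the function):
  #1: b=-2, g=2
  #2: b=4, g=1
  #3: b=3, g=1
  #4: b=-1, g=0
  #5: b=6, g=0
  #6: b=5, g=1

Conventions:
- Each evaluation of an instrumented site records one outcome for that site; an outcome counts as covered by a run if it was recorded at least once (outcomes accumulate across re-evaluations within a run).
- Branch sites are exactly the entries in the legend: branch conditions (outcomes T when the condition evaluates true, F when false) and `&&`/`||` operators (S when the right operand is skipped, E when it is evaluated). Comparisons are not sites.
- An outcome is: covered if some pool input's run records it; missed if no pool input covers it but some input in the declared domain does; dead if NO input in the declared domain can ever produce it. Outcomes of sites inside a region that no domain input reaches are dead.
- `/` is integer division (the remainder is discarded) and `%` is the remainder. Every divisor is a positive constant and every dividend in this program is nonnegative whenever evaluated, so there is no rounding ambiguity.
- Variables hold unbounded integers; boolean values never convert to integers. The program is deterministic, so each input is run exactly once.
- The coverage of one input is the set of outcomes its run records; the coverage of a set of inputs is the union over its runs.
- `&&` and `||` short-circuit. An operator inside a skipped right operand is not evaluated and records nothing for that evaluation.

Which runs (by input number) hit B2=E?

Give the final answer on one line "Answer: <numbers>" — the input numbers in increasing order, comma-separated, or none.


input #1 (b=-2, g=2): misses B2=E
input #2 (b=4, g=1): covers B2=E
input #3 (b=3, g=1): covers B2=E
input #4 (b=-1, g=0): misses B2=E
input #5 (b=6, g=0): misses B2=E
input #6 (b=5, g=1): covers B2=E
Answer: 2, 3, 6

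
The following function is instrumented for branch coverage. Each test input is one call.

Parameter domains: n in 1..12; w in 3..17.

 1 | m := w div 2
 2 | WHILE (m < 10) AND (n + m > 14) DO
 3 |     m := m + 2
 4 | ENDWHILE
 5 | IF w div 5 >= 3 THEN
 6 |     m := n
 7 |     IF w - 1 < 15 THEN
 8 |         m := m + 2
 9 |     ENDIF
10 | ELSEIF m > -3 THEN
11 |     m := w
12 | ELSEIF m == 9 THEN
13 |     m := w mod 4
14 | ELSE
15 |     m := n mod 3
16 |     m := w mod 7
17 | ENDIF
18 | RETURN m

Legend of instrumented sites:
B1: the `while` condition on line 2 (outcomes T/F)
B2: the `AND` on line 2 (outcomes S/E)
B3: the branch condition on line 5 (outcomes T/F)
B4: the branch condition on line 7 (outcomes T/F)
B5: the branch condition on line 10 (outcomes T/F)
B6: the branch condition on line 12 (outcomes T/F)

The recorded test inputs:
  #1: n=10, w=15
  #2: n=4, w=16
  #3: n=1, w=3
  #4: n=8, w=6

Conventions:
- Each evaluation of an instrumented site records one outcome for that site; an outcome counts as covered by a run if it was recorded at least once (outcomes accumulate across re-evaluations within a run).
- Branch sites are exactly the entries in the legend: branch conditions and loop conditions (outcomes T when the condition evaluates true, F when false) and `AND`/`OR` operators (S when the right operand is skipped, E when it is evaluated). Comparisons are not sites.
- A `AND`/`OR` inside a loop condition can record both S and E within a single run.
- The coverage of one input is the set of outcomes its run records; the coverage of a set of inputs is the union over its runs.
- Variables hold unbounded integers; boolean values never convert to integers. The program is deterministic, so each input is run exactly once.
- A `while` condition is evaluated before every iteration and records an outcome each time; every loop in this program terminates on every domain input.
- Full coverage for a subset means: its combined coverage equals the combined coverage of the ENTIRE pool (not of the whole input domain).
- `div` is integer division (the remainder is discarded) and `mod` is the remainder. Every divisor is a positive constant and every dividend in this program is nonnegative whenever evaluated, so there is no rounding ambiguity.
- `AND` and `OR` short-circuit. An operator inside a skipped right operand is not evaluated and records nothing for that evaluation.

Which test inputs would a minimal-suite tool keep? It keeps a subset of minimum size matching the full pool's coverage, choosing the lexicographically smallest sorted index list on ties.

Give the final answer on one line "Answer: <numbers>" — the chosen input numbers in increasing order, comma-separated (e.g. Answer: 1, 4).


input #1, n=10, w=15: events B2->E, B1->T, B2->E, B1->T, B2->S, B1->F, B3->T, B4->T; outcomes B1=T, B1=F, B2=S, B2=E, B3=T, B4=T
input #2, n=4, w=16: events B2->E, B1->F, B3->T, B4->F; outcomes B1=F, B2=E, B3=T, B4=F
input #3, n=1, w=3: events B2->E, B1->F, B3->F, B5->T; outcomes B1=F, B2=E, B3=F, B5=T
input #4, n=8, w=6: events B2->E, B1->F, B3->F, B5->T; outcomes B1=F, B2=E, B3=F, B5=T
union over all inputs: B1=T, B1=F, B2=S, B2=E, B3=T, B3=F, B4=T, B4=F, B5=T (9 outcomes)
size 1 is not enough: best union over all size-1 subsets is 6/9
size 2 is not enough: best union over all size-2 subsets is 8/9
the canonical winner is {1, 2, 3}: size 3, full 9-outcome coverage, earliest index list among size-3 covers
Answer: 1, 2, 3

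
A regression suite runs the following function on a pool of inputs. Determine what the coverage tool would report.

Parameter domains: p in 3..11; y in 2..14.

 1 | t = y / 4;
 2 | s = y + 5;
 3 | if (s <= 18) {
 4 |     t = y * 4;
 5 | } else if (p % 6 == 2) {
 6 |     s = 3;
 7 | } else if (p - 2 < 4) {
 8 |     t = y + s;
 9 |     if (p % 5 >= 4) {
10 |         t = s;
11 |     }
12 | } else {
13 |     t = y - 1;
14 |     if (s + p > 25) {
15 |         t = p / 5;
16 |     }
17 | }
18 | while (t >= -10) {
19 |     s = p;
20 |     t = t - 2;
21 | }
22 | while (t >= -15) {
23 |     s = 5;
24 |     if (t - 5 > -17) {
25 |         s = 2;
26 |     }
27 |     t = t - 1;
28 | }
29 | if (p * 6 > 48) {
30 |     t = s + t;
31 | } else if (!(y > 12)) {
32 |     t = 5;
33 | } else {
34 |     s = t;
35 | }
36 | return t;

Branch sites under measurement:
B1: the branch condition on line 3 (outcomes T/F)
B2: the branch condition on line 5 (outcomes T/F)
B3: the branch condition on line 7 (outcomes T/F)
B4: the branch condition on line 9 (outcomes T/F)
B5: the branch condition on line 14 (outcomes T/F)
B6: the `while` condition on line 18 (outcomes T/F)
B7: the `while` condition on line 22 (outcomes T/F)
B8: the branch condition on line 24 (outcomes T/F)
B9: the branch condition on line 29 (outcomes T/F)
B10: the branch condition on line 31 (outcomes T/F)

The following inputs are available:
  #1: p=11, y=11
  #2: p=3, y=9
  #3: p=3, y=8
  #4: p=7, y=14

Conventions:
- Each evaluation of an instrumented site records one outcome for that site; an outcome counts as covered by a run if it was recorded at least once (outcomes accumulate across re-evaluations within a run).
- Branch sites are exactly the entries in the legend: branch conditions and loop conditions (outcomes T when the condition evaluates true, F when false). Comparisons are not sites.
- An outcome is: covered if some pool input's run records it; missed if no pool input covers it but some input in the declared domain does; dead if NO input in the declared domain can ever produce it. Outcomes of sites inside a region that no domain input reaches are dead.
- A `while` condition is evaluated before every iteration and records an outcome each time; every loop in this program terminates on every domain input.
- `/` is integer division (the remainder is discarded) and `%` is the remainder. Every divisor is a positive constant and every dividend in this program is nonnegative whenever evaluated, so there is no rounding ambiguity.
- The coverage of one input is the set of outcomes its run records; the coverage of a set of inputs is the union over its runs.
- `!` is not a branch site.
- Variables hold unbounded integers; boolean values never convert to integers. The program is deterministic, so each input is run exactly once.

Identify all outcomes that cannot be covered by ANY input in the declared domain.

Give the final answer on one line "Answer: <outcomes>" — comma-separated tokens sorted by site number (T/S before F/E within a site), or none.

sweeping the full domain (117 inputs) for each outcome:
  reachable outcomes have witnesses, e.g. B1=T (e.g. p=3, y=2), B1=F (e.g. p=3, y=14), B2=T (e.g. p=8, y=14), B2=F (e.g. p=3, y=14)

Answer: none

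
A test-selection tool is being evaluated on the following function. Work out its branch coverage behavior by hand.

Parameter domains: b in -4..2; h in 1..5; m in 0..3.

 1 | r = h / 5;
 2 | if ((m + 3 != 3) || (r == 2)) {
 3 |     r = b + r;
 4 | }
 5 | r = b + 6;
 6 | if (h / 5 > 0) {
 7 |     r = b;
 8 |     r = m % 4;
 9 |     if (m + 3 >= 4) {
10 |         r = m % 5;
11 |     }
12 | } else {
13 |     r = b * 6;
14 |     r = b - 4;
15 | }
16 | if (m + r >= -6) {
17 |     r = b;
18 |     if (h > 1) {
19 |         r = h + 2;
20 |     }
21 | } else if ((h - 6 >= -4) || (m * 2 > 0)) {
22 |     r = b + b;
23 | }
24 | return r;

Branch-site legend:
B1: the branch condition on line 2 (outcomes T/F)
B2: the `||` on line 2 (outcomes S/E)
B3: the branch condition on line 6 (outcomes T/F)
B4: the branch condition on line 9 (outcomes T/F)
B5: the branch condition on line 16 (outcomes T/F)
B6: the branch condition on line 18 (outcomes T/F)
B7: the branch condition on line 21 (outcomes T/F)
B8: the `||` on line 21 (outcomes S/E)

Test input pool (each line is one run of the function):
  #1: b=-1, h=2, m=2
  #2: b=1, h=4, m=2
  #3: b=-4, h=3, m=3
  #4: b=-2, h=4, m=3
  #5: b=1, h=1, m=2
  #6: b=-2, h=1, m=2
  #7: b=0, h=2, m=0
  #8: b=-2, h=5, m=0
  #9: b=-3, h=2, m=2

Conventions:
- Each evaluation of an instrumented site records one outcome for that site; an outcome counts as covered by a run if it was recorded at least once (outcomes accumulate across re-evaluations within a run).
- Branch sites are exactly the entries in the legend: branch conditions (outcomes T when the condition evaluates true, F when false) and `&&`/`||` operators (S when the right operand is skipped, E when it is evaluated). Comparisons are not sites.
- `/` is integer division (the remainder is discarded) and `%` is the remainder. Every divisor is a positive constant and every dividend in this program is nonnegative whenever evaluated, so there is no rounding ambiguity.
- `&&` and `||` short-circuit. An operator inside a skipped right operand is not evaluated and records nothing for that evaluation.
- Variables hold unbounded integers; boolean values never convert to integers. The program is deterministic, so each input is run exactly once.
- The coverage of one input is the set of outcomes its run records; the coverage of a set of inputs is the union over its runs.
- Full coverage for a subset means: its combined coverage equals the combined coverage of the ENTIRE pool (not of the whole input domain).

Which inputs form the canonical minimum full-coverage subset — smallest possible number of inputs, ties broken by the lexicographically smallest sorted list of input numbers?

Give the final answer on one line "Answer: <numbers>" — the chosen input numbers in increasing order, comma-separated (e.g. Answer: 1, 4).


test 1 (b=-1, h=2, m=2) fires B2->S, B1->T, B3->F, B5->T, B6->T; hits B1=T, B2=S, B3=F, B5=T, B6=T
test 2 (b=1, h=4, m=2) fires B2->S, B1->T, B3->F, B5->T, B6->T; hits B1=T, B2=S, B3=F, B5=T, B6=T
test 3 (b=-4, h=3, m=3) fires B2->S, B1->T, B3->F, B5->T, B6->T; hits B1=T, B2=S, B3=F, B5=T, B6=T
test 4 (b=-2, h=4, m=3) fires B2->S, B1->T, B3->F, B5->T, B6->T; hits B1=T, B2=S, B3=F, B5=T, B6=T
test 5 (b=1, h=1, m=2) fires B2->S, B1->T, B3->F, B5->T, B6->F; hits B1=T, B2=S, B3=F, B5=T, B6=F
test 6 (b=-2, h=1, m=2) fires B2->S, B1->T, B3->F, B5->T, B6->F; hits B1=T, B2=S, B3=F, B5=T, B6=F
test 7 (b=0, h=2, m=0) fires B2->E, B1->F, B3->F, B5->T, B6->T; hits B1=F, B2=E, B3=F, B5=T, B6=T
test 8 (b=-2, h=5, m=0) fires B2->E, B1->F, B3->T, B4->F, B5->T, B6->T; hits B1=F, B2=E, B3=T, B4=F, B5=T, B6=T
test 9 (b=-3, h=2, m=2) fires B2->S, B1->T, B3->F, B5->T, B6->T; hits B1=T, B2=S, B3=F, B5=T, B6=T
together the pool reaches 10 outcomes: B1=T, B1=F, B2=S, B2=E, B3=T, B3=F, B4=F, B5=T, B6=T, B6=F
no size-1 subset reaches all 10 outcomes (best union: 6/10)
size 2: inputs {5, 8} cover all 10 outcomes, and no lexicographically smaller subset of this size does
Answer: 5, 8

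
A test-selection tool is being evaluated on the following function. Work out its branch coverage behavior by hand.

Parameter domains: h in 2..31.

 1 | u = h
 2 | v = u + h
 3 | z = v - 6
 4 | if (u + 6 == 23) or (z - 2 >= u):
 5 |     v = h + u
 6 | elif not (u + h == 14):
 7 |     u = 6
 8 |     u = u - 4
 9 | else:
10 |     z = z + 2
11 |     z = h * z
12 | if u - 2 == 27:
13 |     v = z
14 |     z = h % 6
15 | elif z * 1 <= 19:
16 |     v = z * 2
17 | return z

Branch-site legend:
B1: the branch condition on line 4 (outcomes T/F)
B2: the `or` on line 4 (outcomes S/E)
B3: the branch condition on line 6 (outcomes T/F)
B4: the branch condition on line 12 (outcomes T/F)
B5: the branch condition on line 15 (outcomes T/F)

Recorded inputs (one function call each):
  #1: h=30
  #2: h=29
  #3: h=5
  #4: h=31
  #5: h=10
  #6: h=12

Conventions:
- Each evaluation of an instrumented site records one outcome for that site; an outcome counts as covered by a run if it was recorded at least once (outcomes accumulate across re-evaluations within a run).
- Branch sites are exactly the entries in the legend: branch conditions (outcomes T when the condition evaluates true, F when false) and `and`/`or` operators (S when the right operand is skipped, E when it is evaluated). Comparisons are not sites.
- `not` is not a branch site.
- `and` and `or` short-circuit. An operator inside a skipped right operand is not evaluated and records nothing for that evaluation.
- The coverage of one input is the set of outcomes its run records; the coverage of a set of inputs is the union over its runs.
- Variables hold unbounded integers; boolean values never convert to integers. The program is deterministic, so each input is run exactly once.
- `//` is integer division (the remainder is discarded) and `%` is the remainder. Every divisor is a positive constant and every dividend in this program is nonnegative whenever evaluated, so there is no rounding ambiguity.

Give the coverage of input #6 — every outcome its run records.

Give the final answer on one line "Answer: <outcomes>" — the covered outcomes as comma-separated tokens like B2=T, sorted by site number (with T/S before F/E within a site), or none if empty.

Simulating input #6 (h=12) step by step:
  B2->E, B1->T, B4->F, B5->T
collecting distinct outcomes: B1=T, B2=E, B4=F, B5=T

Answer: B1=T, B2=E, B4=F, B5=T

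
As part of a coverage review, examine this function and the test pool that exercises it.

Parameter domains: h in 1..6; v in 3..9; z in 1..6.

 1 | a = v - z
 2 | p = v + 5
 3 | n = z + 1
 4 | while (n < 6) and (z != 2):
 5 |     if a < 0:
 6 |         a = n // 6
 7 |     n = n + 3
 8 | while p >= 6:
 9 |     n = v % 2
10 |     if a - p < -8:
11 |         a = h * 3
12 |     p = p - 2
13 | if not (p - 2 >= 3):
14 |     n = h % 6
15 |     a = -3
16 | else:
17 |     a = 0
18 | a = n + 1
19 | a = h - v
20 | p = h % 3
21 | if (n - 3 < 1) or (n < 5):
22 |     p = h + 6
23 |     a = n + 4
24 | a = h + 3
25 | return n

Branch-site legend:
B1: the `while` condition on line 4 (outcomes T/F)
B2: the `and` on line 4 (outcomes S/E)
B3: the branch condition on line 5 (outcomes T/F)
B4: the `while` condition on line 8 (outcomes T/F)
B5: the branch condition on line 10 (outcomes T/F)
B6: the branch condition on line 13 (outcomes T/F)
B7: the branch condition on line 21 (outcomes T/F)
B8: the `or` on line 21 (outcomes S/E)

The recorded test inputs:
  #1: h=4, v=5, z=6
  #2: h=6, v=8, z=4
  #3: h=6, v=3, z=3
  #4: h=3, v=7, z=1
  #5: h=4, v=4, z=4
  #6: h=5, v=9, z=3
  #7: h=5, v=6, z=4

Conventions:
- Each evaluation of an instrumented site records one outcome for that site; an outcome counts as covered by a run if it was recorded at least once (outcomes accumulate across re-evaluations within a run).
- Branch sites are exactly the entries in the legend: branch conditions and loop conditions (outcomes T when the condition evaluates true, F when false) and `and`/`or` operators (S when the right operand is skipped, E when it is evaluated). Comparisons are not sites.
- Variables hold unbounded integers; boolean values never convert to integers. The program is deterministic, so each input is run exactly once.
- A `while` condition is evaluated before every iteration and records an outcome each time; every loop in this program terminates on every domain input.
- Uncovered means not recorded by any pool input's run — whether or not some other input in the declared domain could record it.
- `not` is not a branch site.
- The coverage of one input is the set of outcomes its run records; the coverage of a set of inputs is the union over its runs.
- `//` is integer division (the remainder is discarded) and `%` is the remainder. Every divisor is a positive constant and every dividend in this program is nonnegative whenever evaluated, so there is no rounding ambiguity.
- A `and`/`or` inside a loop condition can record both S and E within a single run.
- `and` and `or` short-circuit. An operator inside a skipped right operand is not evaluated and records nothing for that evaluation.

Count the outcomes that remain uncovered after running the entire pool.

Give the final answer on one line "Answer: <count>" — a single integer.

run #1 (h=4, v=5, z=6) records B1=F, B2=S, B4=T, B4=F, B5=T, B5=F, B6=T, B7=T, B8=E
run #2 (h=6, v=8, z=4) records B1=T, B1=F, B2=S, B2=E, B3=F, B4=T, B4=F, B5=T, B5=F, B6=F, B7=T, B8=S
run #3 (h=6, v=3, z=3) records B1=T, B1=F, B2=S, B2=E, B3=F, B4=T, B4=F, B5=F, B6=T, B7=T, B8=S
run #4 (h=3, v=7, z=1) records B1=T, B1=F, B2=S, B2=E, B3=F, B4=T, B4=F, B5=F, B6=T, B7=T, B8=S
run #5 (h=4, v=4, z=4) records B1=T, B1=F, B2=S, B2=E, B3=F, B4=T, B4=F, B5=T, B5=F, B6=F, B7=T, B8=S
run #6 (h=5, v=9, z=3) records B1=T, B1=F, B2=S, B2=E, B3=F, B4=T, B4=F, B5=F, B6=T, B7=F, B8=E
run #7 (h=5, v=6, z=4) records B1=T, B1=F, B2=S, B2=E, B3=F, B4=T, B4=F, B5=T, B5=F, B6=F, B7=T, B8=S
union over the pool: B1=T, B1=F, B2=S, B2=E, B3=F, B4=T, B4=F, B5=T, B5=F, B6=T, B6=F, B7=T, B7=F, B8=S, B8=E
uncovered (1 of 16): B3=T

Answer: 1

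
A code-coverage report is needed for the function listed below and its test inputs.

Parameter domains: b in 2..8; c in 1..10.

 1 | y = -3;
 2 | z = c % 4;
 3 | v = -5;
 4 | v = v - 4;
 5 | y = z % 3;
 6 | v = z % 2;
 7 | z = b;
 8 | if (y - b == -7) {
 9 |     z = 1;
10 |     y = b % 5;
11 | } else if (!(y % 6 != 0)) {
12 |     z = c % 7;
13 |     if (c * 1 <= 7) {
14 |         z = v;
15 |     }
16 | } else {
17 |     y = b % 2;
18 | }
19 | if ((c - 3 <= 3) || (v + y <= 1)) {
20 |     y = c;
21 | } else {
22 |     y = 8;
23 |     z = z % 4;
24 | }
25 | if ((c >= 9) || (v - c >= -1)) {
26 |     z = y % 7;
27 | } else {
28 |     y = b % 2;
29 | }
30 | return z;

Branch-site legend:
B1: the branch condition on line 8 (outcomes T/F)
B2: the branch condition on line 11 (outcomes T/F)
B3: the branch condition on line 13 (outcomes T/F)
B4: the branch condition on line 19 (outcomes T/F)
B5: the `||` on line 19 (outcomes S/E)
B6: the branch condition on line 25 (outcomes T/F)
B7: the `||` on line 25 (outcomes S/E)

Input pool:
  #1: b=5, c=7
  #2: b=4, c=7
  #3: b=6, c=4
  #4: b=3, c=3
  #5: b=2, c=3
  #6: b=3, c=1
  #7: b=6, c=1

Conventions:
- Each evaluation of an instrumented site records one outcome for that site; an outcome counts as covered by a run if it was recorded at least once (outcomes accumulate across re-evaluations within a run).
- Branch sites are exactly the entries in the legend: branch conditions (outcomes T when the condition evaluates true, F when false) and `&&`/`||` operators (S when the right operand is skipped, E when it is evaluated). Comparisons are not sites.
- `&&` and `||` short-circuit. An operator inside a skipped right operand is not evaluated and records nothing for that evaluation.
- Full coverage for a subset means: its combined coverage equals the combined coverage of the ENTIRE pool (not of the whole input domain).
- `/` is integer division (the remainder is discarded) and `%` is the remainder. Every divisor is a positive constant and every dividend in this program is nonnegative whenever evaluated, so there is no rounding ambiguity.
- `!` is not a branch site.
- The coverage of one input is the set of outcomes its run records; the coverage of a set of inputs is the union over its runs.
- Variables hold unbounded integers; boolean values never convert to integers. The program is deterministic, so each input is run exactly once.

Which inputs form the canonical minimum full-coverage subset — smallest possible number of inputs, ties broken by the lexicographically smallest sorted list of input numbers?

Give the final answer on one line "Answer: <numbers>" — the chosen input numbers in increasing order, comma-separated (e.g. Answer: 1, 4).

input #1 (b=5, c=7): covers B1=F, B2=T, B3=T, B4=T, B5=E, B6=F, B7=E
input #2 (b=4, c=7): covers B1=F, B2=T, B3=T, B4=T, B5=E, B6=F, B7=E
input #3 (b=6, c=4): covers B1=F, B2=T, B3=T, B4=T, B5=S, B6=F, B7=E
input #4 (b=3, c=3): covers B1=F, B2=T, B3=T, B4=T, B5=S, B6=F, B7=E
input #5 (b=2, c=3): covers B1=F, B2=T, B3=T, B4=T, B5=S, B6=F, B7=E
input #6 (b=3, c=1): covers B1=F, B2=F, B4=T, B5=S, B6=T, B7=E
input #7 (b=6, c=1): covers B1=F, B2=F, B4=T, B5=S, B6=T, B7=E
the full pool covers 10 outcomes: B1=F, B2=T, B2=F, B3=T, B4=T, B5=S, B5=E, B6=T, B6=F, B7=E
checked all size-1 subsets: none covers 10 outcomes (max 7/10)
inputs {1, 6} (size 2) cover everything; no size-2 subset with a lexicographically smaller index list covers all 10

Answer: 1, 6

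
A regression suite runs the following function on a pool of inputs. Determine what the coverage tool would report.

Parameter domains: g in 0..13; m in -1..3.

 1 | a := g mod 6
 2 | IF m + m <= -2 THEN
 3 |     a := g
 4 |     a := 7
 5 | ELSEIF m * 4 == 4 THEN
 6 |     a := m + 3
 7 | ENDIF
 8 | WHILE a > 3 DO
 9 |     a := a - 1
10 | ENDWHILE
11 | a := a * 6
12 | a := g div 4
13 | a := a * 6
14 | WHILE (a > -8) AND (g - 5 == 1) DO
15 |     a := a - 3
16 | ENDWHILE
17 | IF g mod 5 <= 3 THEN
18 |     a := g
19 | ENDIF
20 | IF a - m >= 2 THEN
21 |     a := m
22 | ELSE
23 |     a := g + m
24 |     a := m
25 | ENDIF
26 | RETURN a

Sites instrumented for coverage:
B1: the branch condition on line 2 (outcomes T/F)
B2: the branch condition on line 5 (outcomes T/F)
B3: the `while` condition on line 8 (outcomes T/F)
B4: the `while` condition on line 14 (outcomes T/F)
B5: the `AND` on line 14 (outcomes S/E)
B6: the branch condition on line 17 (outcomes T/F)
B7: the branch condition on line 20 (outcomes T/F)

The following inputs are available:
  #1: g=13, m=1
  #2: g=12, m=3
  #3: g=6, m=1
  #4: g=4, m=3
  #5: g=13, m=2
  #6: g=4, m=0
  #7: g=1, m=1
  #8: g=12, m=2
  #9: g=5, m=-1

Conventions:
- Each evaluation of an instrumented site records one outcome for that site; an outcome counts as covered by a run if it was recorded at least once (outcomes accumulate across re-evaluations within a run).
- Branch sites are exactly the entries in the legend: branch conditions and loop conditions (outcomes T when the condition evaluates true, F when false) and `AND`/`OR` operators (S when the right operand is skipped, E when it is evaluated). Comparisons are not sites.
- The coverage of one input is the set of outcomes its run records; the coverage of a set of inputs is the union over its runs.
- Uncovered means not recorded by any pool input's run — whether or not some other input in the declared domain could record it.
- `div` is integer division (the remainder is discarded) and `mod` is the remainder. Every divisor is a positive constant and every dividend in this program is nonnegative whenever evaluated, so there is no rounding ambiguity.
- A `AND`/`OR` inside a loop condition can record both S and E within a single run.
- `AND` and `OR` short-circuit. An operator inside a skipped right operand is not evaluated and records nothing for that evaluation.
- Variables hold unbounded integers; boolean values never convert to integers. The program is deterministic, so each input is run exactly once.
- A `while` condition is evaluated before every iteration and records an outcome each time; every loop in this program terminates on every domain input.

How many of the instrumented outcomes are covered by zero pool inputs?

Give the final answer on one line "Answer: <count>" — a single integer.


run #1 (g=13, m=1) records B1=F, B2=T, B3=T, B3=F, B4=F, B5=E, B6=T, B7=T
run #2 (g=12, m=3) records B1=F, B2=F, B3=F, B4=F, B5=E, B6=T, B7=T
run #3 (g=6, m=1) records B1=F, B2=T, B3=T, B3=F, B4=T, B4=F, B5=S, B5=E, B6=T, B7=T
run #4 (g=4, m=3) records B1=F, B2=F, B3=T, B3=F, B4=F, B5=E, B6=F, B7=T
run #5 (g=13, m=2) records B1=F, B2=F, B3=F, B4=F, B5=E, B6=T, B7=T
run #6 (g=4, m=0) records B1=F, B2=F, B3=T, B3=F, B4=F, B5=E, B6=F, B7=T
run #7 (g=1, m=1) records B1=F, B2=T, B3=T, B3=F, B4=F, B5=E, B6=T, B7=F
run #8 (g=12, m=2) records B1=F, B2=F, B3=F, B4=F, B5=E, B6=T, B7=T
run #9 (g=5, m=-1) records B1=T, B3=T, B3=F, B4=F, B5=E, B6=T, B7=T
union over the pool: B1=T, B1=F, B2=T, B2=F, B3=T, B3=F, B4=T, B4=F, B5=S, B5=E, B6=T, B6=F, B7=T, B7=F
uncovered (0 of 14): none
Answer: 0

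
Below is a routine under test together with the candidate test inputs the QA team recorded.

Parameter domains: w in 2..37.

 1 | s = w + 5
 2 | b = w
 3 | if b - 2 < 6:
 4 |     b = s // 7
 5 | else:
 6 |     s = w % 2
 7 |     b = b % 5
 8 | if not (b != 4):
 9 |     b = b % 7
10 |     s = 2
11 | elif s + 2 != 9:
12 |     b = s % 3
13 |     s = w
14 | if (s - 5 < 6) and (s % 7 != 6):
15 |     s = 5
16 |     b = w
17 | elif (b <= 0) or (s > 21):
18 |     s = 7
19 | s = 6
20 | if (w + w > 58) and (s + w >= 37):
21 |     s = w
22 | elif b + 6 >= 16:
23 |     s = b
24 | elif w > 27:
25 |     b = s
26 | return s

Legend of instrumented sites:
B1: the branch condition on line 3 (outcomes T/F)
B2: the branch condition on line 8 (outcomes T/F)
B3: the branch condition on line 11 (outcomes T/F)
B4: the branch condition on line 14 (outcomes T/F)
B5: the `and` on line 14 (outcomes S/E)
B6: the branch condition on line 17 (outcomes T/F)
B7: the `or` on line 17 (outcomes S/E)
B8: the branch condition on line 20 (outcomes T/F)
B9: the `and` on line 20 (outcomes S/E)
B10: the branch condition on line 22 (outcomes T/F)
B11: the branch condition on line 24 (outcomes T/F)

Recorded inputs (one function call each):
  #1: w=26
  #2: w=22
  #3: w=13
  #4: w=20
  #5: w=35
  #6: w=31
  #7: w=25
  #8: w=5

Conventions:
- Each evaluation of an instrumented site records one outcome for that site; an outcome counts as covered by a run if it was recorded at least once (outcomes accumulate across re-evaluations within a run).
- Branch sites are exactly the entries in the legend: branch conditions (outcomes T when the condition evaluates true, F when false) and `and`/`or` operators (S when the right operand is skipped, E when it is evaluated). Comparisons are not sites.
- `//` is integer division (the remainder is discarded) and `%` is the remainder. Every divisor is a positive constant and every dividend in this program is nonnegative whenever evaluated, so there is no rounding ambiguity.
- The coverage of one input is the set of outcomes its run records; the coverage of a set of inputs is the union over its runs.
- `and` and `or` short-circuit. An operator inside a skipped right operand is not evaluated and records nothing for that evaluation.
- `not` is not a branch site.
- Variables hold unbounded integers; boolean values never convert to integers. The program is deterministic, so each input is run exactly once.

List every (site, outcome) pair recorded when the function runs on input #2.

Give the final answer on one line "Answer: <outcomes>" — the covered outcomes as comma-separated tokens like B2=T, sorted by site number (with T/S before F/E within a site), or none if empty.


Event log for input #2 (w=22):
  B1->F, B2->F, B3->T, B5->S, B4->F, B7->S, B6->T, B9->S, B8->F, B10->F
  B11->F
collecting distinct outcomes: B1=F, B2=F, B3=T, B4=F, B5=S, B6=T, B7=S, B8=F, B9=S, B10=F, B11=F
Answer: B1=F, B2=F, B3=T, B4=F, B5=S, B6=T, B7=S, B8=F, B9=S, B10=F, B11=F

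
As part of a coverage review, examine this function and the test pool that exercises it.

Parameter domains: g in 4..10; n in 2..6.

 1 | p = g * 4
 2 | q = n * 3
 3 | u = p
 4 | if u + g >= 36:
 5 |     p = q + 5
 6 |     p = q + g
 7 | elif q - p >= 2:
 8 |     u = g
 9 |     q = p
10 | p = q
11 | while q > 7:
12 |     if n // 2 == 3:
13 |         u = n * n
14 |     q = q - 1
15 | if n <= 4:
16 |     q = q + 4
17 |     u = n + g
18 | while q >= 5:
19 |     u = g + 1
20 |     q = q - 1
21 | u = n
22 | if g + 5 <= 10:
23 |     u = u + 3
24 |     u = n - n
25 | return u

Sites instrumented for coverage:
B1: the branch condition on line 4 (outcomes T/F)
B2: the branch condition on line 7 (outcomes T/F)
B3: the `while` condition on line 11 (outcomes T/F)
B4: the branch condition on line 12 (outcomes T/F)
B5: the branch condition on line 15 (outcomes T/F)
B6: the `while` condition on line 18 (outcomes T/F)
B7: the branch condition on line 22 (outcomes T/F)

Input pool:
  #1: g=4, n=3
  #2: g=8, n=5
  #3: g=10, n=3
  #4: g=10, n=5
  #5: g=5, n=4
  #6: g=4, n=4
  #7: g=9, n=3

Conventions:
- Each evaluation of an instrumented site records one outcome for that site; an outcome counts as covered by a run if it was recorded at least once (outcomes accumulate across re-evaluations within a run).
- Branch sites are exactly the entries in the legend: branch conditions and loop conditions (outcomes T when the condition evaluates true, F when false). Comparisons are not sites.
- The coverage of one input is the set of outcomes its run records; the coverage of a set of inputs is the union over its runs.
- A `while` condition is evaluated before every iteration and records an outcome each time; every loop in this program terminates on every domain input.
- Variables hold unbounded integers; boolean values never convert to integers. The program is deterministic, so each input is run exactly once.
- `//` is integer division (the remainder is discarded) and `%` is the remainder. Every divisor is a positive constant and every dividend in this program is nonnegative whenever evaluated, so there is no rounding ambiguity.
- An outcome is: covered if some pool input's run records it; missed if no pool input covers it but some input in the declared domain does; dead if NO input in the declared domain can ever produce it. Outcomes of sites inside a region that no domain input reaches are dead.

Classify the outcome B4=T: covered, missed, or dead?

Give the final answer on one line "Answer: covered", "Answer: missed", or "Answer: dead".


no pool input records B4=T
but domain input (g=4, n=6) does record it -> reachable, so missed
Answer: missed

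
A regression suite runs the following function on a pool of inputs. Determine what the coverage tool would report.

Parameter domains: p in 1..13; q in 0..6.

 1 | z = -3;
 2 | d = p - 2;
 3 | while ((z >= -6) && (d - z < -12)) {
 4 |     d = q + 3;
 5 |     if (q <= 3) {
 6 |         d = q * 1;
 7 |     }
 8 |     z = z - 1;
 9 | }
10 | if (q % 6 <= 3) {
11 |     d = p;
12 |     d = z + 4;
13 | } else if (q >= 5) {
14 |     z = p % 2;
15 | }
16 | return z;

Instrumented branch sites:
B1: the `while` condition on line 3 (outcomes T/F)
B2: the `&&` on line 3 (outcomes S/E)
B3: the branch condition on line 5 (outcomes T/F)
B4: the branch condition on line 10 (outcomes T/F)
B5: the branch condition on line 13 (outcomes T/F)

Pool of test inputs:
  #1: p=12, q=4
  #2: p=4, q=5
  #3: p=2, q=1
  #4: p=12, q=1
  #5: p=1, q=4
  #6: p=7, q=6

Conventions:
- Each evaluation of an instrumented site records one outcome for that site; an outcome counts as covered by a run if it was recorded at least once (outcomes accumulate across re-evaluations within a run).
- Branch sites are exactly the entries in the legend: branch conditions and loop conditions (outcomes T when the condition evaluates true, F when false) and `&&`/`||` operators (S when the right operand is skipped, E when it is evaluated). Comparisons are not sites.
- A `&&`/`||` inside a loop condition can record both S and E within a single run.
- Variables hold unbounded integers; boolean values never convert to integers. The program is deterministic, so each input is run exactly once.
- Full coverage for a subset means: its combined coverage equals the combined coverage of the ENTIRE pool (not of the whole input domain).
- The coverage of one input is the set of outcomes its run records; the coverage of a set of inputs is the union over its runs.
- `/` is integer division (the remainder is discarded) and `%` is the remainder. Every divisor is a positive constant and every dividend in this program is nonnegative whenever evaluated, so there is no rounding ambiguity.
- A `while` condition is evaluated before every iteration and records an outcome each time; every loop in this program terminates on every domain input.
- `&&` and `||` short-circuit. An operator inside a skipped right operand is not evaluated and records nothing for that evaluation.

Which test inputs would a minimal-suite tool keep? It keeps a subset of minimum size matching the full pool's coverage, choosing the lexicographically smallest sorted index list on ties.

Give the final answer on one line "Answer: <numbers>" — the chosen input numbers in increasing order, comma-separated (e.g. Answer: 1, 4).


input #1, p=12, q=4: outcomes B1=F, B2=E, B4=F, B5=F
input #2, p=4, q=5: outcomes B1=F, B2=E, B4=F, B5=T
input #3, p=2, q=1: outcomes B1=F, B2=E, B4=T
input #4, p=12, q=1: outcomes B1=F, B2=E, B4=T
input #5, p=1, q=4: outcomes B1=F, B2=E, B4=F, B5=F
input #6, p=7, q=6: outcomes B1=F, B2=E, B4=T
together the pool reaches 6 outcomes: B1=F, B2=E, B4=T, B4=F, B5=T, B5=F
no size-1 subset reaches all 6 outcomes (best union: 4/6)
no size-2 subset reaches all 6 outcomes (best union: 5/6)
the canonical winner is {1, 2, 3}: size 3, full 6-outcome coverage, earliest index list among size-3 covers
Answer: 1, 2, 3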